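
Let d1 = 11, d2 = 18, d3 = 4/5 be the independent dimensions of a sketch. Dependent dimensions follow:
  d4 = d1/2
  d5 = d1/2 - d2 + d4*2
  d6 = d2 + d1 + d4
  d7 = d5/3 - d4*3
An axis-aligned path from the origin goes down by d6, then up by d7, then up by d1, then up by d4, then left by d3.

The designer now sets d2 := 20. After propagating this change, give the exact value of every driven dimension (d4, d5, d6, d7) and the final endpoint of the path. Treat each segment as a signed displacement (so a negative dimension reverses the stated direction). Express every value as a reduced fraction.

Apply edit: d2 := 20
  d4 = d1/2 = 11/2
  d5 = d1/2 - d2 + d4*2 = -7/2
  d6 = d2 + d1 + d4 = 73/2
  d7 = d5/3 - d4*3 = -53/3
Walk from origin (0, 0):
  seg 1: down by d6 = 73/2 → (0, -73/2)
  seg 2: up by d7 = -53/3 → (0, -325/6)
  seg 3: up by d1 = 11 → (0, -259/6)
  seg 4: up by d4 = 11/2 → (0, -113/3)
  seg 5: left by d3 = 4/5 → (-4/5, -113/3)

d4 = 11/2
d5 = -7/2
d6 = 73/2
d7 = -53/3
endpoint = (-4/5, -113/3)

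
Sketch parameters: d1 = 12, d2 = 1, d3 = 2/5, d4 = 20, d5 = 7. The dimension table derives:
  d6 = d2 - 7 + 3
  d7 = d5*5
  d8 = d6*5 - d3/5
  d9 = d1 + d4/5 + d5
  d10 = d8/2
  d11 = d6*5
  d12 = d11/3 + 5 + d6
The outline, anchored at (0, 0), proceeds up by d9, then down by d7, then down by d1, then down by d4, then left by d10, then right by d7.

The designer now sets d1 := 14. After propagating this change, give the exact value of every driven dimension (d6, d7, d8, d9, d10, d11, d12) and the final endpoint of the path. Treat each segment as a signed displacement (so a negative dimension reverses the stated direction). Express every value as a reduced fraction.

d6 = -3
d7 = 35
d8 = -377/25
d9 = 25
d10 = -377/50
d11 = -15
d12 = -3
endpoint = (2127/50, -44)

Apply edit: d1 := 14
  d6 = d2 - 7 + 3 = -3
  d7 = d5*5 = 35
  d8 = d6*5 - d3/5 = -377/25
  d9 = d1 + d4/5 + d5 = 25
  d10 = d8/2 = -377/50
  d11 = d6*5 = -15
  d12 = d11/3 + 5 + d6 = -3
Walk from origin (0, 0):
  seg 1: up by d9 = 25 → (0, 25)
  seg 2: down by d7 = 35 → (0, -10)
  seg 3: down by d1 = 14 → (0, -24)
  seg 4: down by d4 = 20 → (0, -44)
  seg 5: left by d10 = -377/50 → (377/50, -44)
  seg 6: right by d7 = 35 → (2127/50, -44)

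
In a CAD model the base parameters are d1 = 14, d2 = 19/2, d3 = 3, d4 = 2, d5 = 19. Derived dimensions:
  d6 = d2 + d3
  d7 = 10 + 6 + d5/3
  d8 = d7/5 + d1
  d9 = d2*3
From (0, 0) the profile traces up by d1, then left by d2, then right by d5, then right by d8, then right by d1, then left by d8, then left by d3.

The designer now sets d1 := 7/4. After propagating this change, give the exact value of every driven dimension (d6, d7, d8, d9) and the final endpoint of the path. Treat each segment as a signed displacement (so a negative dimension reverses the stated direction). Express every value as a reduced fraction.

Apply edit: d1 := 7/4
  d6 = d2 + d3 = 25/2
  d7 = 10 + 6 + d5/3 = 67/3
  d8 = d7/5 + d1 = 373/60
  d9 = d2*3 = 57/2
Walk from origin (0, 0):
  seg 1: up by d1 = 7/4 → (0, 7/4)
  seg 2: left by d2 = 19/2 → (-19/2, 7/4)
  seg 3: right by d5 = 19 → (19/2, 7/4)
  seg 4: right by d8 = 373/60 → (943/60, 7/4)
  seg 5: right by d1 = 7/4 → (262/15, 7/4)
  seg 6: left by d8 = 373/60 → (45/4, 7/4)
  seg 7: left by d3 = 3 → (33/4, 7/4)

d6 = 25/2
d7 = 67/3
d8 = 373/60
d9 = 57/2
endpoint = (33/4, 7/4)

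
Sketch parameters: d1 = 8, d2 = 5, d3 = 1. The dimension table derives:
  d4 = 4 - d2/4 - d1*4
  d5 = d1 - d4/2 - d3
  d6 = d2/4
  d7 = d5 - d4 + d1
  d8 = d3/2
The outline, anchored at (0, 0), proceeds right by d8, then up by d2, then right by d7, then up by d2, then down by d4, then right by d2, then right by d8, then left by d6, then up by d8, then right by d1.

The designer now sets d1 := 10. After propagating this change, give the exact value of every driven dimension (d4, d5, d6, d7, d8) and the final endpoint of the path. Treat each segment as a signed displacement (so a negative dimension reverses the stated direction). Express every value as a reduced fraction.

d4 = -149/4
d5 = 221/8
d6 = 5/4
d7 = 599/8
d8 = 1/2
endpoint = (717/8, 191/4)

Apply edit: d1 := 10
  d4 = 4 - d2/4 - d1*4 = -149/4
  d5 = d1 - d4/2 - d3 = 221/8
  d6 = d2/4 = 5/4
  d7 = d5 - d4 + d1 = 599/8
  d8 = d3/2 = 1/2
Walk from origin (0, 0):
  seg 1: right by d8 = 1/2 → (1/2, 0)
  seg 2: up by d2 = 5 → (1/2, 5)
  seg 3: right by d7 = 599/8 → (603/8, 5)
  seg 4: up by d2 = 5 → (603/8, 10)
  seg 5: down by d4 = -149/4 → (603/8, 189/4)
  seg 6: right by d2 = 5 → (643/8, 189/4)
  seg 7: right by d8 = 1/2 → (647/8, 189/4)
  seg 8: left by d6 = 5/4 → (637/8, 189/4)
  seg 9: up by d8 = 1/2 → (637/8, 191/4)
  seg 10: right by d1 = 10 → (717/8, 191/4)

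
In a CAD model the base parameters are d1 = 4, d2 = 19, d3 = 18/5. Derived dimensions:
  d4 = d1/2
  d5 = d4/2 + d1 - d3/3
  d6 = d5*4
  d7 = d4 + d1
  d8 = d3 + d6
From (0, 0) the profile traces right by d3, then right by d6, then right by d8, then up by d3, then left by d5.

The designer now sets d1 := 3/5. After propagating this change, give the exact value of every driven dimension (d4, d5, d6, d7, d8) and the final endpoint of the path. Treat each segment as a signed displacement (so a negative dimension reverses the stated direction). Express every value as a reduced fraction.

Apply edit: d1 := 3/5
  d4 = d1/2 = 3/10
  d5 = d4/2 + d1 - d3/3 = -9/20
  d6 = d5*4 = -9/5
  d7 = d4 + d1 = 9/10
  d8 = d3 + d6 = 9/5
Walk from origin (0, 0):
  seg 1: right by d3 = 18/5 → (18/5, 0)
  seg 2: right by d6 = -9/5 → (9/5, 0)
  seg 3: right by d8 = 9/5 → (18/5, 0)
  seg 4: up by d3 = 18/5 → (18/5, 18/5)
  seg 5: left by d5 = -9/20 → (81/20, 18/5)

d4 = 3/10
d5 = -9/20
d6 = -9/5
d7 = 9/10
d8 = 9/5
endpoint = (81/20, 18/5)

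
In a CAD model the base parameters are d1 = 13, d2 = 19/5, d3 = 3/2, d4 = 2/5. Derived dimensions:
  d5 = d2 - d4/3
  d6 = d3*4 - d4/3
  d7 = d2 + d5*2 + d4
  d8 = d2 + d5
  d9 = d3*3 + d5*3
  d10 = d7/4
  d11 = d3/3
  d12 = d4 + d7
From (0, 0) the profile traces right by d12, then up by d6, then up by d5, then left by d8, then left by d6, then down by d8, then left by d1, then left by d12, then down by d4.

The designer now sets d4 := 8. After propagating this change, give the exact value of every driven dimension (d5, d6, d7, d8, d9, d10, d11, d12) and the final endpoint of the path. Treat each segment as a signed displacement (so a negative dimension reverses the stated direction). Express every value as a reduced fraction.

d5 = 17/15
d6 = 10/3
d7 = 211/15
d8 = 74/15
d9 = 79/10
d10 = 211/60
d11 = 1/2
d12 = 331/15
endpoint = (-319/15, -127/15)

Apply edit: d4 := 8
  d5 = d2 - d4/3 = 17/15
  d6 = d3*4 - d4/3 = 10/3
  d7 = d2 + d5*2 + d4 = 211/15
  d8 = d2 + d5 = 74/15
  d9 = d3*3 + d5*3 = 79/10
  d10 = d7/4 = 211/60
  d11 = d3/3 = 1/2
  d12 = d4 + d7 = 331/15
Walk from origin (0, 0):
  seg 1: right by d12 = 331/15 → (331/15, 0)
  seg 2: up by d6 = 10/3 → (331/15, 10/3)
  seg 3: up by d5 = 17/15 → (331/15, 67/15)
  seg 4: left by d8 = 74/15 → (257/15, 67/15)
  seg 5: left by d6 = 10/3 → (69/5, 67/15)
  seg 6: down by d8 = 74/15 → (69/5, -7/15)
  seg 7: left by d1 = 13 → (4/5, -7/15)
  seg 8: left by d12 = 331/15 → (-319/15, -7/15)
  seg 9: down by d4 = 8 → (-319/15, -127/15)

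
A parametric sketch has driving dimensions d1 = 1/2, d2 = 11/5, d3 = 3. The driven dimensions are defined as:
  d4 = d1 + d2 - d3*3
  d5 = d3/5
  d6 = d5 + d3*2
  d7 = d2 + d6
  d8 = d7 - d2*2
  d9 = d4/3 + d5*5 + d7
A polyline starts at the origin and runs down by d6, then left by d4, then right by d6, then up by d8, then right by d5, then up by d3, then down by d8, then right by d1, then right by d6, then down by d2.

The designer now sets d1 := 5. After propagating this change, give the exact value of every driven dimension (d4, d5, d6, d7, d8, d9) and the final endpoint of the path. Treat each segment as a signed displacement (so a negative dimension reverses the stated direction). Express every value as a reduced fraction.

Apply edit: d1 := 5
  d4 = d1 + d2 - d3*3 = -9/5
  d5 = d3/5 = 3/5
  d6 = d5 + d3*2 = 33/5
  d7 = d2 + d6 = 44/5
  d8 = d7 - d2*2 = 22/5
  d9 = d4/3 + d5*5 + d7 = 56/5
Walk from origin (0, 0):
  seg 1: down by d6 = 33/5 → (0, -33/5)
  seg 2: left by d4 = -9/5 → (9/5, -33/5)
  seg 3: right by d6 = 33/5 → (42/5, -33/5)
  seg 4: up by d8 = 22/5 → (42/5, -11/5)
  seg 5: right by d5 = 3/5 → (9, -11/5)
  seg 6: up by d3 = 3 → (9, 4/5)
  seg 7: down by d8 = 22/5 → (9, -18/5)
  seg 8: right by d1 = 5 → (14, -18/5)
  seg 9: right by d6 = 33/5 → (103/5, -18/5)
  seg 10: down by d2 = 11/5 → (103/5, -29/5)

d4 = -9/5
d5 = 3/5
d6 = 33/5
d7 = 44/5
d8 = 22/5
d9 = 56/5
endpoint = (103/5, -29/5)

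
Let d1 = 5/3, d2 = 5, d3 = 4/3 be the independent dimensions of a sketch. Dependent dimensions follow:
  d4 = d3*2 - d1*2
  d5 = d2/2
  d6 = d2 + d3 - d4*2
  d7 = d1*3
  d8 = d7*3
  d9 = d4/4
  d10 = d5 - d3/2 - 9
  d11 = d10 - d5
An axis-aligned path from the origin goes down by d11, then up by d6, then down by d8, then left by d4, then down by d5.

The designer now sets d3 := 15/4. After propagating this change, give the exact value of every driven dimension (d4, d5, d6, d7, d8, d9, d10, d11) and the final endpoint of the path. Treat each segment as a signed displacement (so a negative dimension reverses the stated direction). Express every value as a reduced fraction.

d4 = 25/6
d5 = 5/2
d6 = 5/12
d7 = 5
d8 = 15
d9 = 25/24
d10 = -67/8
d11 = -87/8
endpoint = (-25/6, -149/24)

Apply edit: d3 := 15/4
  d4 = d3*2 - d1*2 = 25/6
  d5 = d2/2 = 5/2
  d6 = d2 + d3 - d4*2 = 5/12
  d7 = d1*3 = 5
  d8 = d7*3 = 15
  d9 = d4/4 = 25/24
  d10 = d5 - d3/2 - 9 = -67/8
  d11 = d10 - d5 = -87/8
Walk from origin (0, 0):
  seg 1: down by d11 = -87/8 → (0, 87/8)
  seg 2: up by d6 = 5/12 → (0, 271/24)
  seg 3: down by d8 = 15 → (0, -89/24)
  seg 4: left by d4 = 25/6 → (-25/6, -89/24)
  seg 5: down by d5 = 5/2 → (-25/6, -149/24)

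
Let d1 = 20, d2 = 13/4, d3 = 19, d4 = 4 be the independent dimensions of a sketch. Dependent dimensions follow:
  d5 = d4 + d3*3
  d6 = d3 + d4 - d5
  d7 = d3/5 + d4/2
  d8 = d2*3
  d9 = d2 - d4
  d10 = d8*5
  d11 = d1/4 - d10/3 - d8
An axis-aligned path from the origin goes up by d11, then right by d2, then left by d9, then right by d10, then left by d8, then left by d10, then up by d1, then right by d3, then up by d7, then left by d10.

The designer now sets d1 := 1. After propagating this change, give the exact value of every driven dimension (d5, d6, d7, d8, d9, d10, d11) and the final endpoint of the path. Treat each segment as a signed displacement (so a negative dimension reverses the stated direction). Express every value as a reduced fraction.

d5 = 61
d6 = -38
d7 = 29/5
d8 = 39/4
d9 = -3/4
d10 = 195/4
d11 = -103/4
endpoint = (-71/2, -379/20)

Apply edit: d1 := 1
  d5 = d4 + d3*3 = 61
  d6 = d3 + d4 - d5 = -38
  d7 = d3/5 + d4/2 = 29/5
  d8 = d2*3 = 39/4
  d9 = d2 - d4 = -3/4
  d10 = d8*5 = 195/4
  d11 = d1/4 - d10/3 - d8 = -103/4
Walk from origin (0, 0):
  seg 1: up by d11 = -103/4 → (0, -103/4)
  seg 2: right by d2 = 13/4 → (13/4, -103/4)
  seg 3: left by d9 = -3/4 → (4, -103/4)
  seg 4: right by d10 = 195/4 → (211/4, -103/4)
  seg 5: left by d8 = 39/4 → (43, -103/4)
  seg 6: left by d10 = 195/4 → (-23/4, -103/4)
  seg 7: up by d1 = 1 → (-23/4, -99/4)
  seg 8: right by d3 = 19 → (53/4, -99/4)
  seg 9: up by d7 = 29/5 → (53/4, -379/20)
  seg 10: left by d10 = 195/4 → (-71/2, -379/20)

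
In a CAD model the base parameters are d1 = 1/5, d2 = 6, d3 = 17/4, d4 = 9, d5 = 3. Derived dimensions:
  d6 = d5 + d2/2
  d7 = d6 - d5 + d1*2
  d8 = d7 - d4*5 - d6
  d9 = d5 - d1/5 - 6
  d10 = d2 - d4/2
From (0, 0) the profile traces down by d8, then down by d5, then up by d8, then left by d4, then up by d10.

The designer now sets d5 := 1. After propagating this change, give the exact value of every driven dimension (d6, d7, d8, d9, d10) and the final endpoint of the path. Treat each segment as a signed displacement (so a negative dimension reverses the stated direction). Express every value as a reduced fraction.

d6 = 4
d7 = 17/5
d8 = -228/5
d9 = -126/25
d10 = 3/2
endpoint = (-9, 1/2)

Apply edit: d5 := 1
  d6 = d5 + d2/2 = 4
  d7 = d6 - d5 + d1*2 = 17/5
  d8 = d7 - d4*5 - d6 = -228/5
  d9 = d5 - d1/5 - 6 = -126/25
  d10 = d2 - d4/2 = 3/2
Walk from origin (0, 0):
  seg 1: down by d8 = -228/5 → (0, 228/5)
  seg 2: down by d5 = 1 → (0, 223/5)
  seg 3: up by d8 = -228/5 → (0, -1)
  seg 4: left by d4 = 9 → (-9, -1)
  seg 5: up by d10 = 3/2 → (-9, 1/2)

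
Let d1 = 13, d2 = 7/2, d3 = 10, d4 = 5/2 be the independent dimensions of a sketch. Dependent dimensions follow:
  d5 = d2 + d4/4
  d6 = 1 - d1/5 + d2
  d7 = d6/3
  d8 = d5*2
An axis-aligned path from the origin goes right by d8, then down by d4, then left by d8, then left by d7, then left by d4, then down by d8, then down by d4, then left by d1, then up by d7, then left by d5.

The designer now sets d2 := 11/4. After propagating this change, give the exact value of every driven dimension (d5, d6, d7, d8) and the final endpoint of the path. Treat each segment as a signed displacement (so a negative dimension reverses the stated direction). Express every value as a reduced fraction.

d5 = 27/8
d6 = 23/20
d7 = 23/60
d8 = 27/4
endpoint = (-2311/120, -341/30)

Apply edit: d2 := 11/4
  d5 = d2 + d4/4 = 27/8
  d6 = 1 - d1/5 + d2 = 23/20
  d7 = d6/3 = 23/60
  d8 = d5*2 = 27/4
Walk from origin (0, 0):
  seg 1: right by d8 = 27/4 → (27/4, 0)
  seg 2: down by d4 = 5/2 → (27/4, -5/2)
  seg 3: left by d8 = 27/4 → (0, -5/2)
  seg 4: left by d7 = 23/60 → (-23/60, -5/2)
  seg 5: left by d4 = 5/2 → (-173/60, -5/2)
  seg 6: down by d8 = 27/4 → (-173/60, -37/4)
  seg 7: down by d4 = 5/2 → (-173/60, -47/4)
  seg 8: left by d1 = 13 → (-953/60, -47/4)
  seg 9: up by d7 = 23/60 → (-953/60, -341/30)
  seg 10: left by d5 = 27/8 → (-2311/120, -341/30)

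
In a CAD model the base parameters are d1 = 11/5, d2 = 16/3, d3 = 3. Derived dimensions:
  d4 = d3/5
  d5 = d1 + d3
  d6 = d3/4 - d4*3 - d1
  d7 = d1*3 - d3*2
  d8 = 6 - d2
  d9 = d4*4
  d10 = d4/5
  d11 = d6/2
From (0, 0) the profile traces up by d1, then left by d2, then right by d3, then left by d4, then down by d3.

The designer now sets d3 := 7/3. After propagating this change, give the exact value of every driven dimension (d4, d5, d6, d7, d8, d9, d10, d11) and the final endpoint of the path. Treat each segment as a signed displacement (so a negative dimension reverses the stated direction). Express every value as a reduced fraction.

Apply edit: d3 := 7/3
  d4 = d3/5 = 7/15
  d5 = d1 + d3 = 68/15
  d6 = d3/4 - d4*3 - d1 = -181/60
  d7 = d1*3 - d3*2 = 29/15
  d8 = 6 - d2 = 2/3
  d9 = d4*4 = 28/15
  d10 = d4/5 = 7/75
  d11 = d6/2 = -181/120
Walk from origin (0, 0):
  seg 1: up by d1 = 11/5 → (0, 11/5)
  seg 2: left by d2 = 16/3 → (-16/3, 11/5)
  seg 3: right by d3 = 7/3 → (-3, 11/5)
  seg 4: left by d4 = 7/15 → (-52/15, 11/5)
  seg 5: down by d3 = 7/3 → (-52/15, -2/15)

d4 = 7/15
d5 = 68/15
d6 = -181/60
d7 = 29/15
d8 = 2/3
d9 = 28/15
d10 = 7/75
d11 = -181/120
endpoint = (-52/15, -2/15)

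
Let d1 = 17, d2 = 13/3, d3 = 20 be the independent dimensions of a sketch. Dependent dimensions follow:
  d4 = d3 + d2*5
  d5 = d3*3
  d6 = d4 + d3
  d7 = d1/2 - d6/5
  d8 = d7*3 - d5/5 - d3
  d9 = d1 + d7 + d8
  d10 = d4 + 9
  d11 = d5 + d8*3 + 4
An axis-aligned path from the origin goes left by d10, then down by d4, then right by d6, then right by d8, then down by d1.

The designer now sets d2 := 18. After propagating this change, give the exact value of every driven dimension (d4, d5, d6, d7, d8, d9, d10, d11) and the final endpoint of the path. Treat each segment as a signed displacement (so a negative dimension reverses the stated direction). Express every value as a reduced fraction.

d4 = 110
d5 = 60
d6 = 130
d7 = -35/2
d8 = -169/2
d9 = -85
d10 = 119
d11 = -379/2
endpoint = (-147/2, -127)

Apply edit: d2 := 18
  d4 = d3 + d2*5 = 110
  d5 = d3*3 = 60
  d6 = d4 + d3 = 130
  d7 = d1/2 - d6/5 = -35/2
  d8 = d7*3 - d5/5 - d3 = -169/2
  d9 = d1 + d7 + d8 = -85
  d10 = d4 + 9 = 119
  d11 = d5 + d8*3 + 4 = -379/2
Walk from origin (0, 0):
  seg 1: left by d10 = 119 → (-119, 0)
  seg 2: down by d4 = 110 → (-119, -110)
  seg 3: right by d6 = 130 → (11, -110)
  seg 4: right by d8 = -169/2 → (-147/2, -110)
  seg 5: down by d1 = 17 → (-147/2, -127)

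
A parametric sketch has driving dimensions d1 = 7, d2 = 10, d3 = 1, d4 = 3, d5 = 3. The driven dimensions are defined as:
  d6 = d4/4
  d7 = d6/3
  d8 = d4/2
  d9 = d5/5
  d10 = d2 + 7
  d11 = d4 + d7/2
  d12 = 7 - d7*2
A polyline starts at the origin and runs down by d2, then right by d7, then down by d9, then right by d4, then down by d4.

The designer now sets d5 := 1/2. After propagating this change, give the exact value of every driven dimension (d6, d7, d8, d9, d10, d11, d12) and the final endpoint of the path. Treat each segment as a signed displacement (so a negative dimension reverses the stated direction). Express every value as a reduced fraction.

d6 = 3/4
d7 = 1/4
d8 = 3/2
d9 = 1/10
d10 = 17
d11 = 25/8
d12 = 13/2
endpoint = (13/4, -131/10)

Apply edit: d5 := 1/2
  d6 = d4/4 = 3/4
  d7 = d6/3 = 1/4
  d8 = d4/2 = 3/2
  d9 = d5/5 = 1/10
  d10 = d2 + 7 = 17
  d11 = d4 + d7/2 = 25/8
  d12 = 7 - d7*2 = 13/2
Walk from origin (0, 0):
  seg 1: down by d2 = 10 → (0, -10)
  seg 2: right by d7 = 1/4 → (1/4, -10)
  seg 3: down by d9 = 1/10 → (1/4, -101/10)
  seg 4: right by d4 = 3 → (13/4, -101/10)
  seg 5: down by d4 = 3 → (13/4, -131/10)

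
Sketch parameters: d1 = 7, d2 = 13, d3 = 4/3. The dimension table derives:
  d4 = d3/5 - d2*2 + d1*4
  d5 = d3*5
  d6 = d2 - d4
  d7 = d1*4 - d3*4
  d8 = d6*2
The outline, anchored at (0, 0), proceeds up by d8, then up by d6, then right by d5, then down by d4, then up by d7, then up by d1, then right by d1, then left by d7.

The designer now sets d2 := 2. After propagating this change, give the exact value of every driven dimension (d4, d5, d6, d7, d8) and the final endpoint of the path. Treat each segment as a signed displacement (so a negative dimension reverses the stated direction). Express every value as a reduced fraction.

d4 = 364/15
d5 = 20/3
d6 = -334/15
d7 = 68/3
d8 = -668/15
endpoint = (-9, -307/5)

Apply edit: d2 := 2
  d4 = d3/5 - d2*2 + d1*4 = 364/15
  d5 = d3*5 = 20/3
  d6 = d2 - d4 = -334/15
  d7 = d1*4 - d3*4 = 68/3
  d8 = d6*2 = -668/15
Walk from origin (0, 0):
  seg 1: up by d8 = -668/15 → (0, -668/15)
  seg 2: up by d6 = -334/15 → (0, -334/5)
  seg 3: right by d5 = 20/3 → (20/3, -334/5)
  seg 4: down by d4 = 364/15 → (20/3, -1366/15)
  seg 5: up by d7 = 68/3 → (20/3, -342/5)
  seg 6: up by d1 = 7 → (20/3, -307/5)
  seg 7: right by d1 = 7 → (41/3, -307/5)
  seg 8: left by d7 = 68/3 → (-9, -307/5)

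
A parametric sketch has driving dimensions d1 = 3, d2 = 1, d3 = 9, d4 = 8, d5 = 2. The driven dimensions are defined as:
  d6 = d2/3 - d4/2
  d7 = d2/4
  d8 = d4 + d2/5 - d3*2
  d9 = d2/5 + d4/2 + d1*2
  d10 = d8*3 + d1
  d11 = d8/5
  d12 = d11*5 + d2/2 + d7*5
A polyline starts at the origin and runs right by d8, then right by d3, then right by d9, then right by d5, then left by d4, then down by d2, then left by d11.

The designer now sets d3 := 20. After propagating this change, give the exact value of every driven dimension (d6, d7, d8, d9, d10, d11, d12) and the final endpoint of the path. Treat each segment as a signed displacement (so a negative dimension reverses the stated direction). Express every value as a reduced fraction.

d6 = -11/3
d7 = 1/4
d8 = -159/5
d9 = 51/5
d10 = -462/5
d11 = -159/25
d12 = -601/20
endpoint = (-31/25, -1)

Apply edit: d3 := 20
  d6 = d2/3 - d4/2 = -11/3
  d7 = d2/4 = 1/4
  d8 = d4 + d2/5 - d3*2 = -159/5
  d9 = d2/5 + d4/2 + d1*2 = 51/5
  d10 = d8*3 + d1 = -462/5
  d11 = d8/5 = -159/25
  d12 = d11*5 + d2/2 + d7*5 = -601/20
Walk from origin (0, 0):
  seg 1: right by d8 = -159/5 → (-159/5, 0)
  seg 2: right by d3 = 20 → (-59/5, 0)
  seg 3: right by d9 = 51/5 → (-8/5, 0)
  seg 4: right by d5 = 2 → (2/5, 0)
  seg 5: left by d4 = 8 → (-38/5, 0)
  seg 6: down by d2 = 1 → (-38/5, -1)
  seg 7: left by d11 = -159/25 → (-31/25, -1)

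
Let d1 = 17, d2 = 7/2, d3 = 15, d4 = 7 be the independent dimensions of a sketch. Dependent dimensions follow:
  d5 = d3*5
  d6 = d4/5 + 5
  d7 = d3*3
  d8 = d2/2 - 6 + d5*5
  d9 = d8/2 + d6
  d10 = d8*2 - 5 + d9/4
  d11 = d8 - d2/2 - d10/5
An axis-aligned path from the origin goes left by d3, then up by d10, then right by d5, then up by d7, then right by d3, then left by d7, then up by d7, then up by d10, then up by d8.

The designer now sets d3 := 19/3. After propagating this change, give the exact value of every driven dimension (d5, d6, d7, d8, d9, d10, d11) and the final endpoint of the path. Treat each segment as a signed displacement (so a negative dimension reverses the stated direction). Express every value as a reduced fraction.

d5 = 95/3
d6 = 32/5
d7 = 19
d8 = 1849/12
d9 = 10013/120
d10 = 155533/480
d11 = 210067/2400
endpoint = (38/3, 67211/80)

Apply edit: d3 := 19/3
  d5 = d3*5 = 95/3
  d6 = d4/5 + 5 = 32/5
  d7 = d3*3 = 19
  d8 = d2/2 - 6 + d5*5 = 1849/12
  d9 = d8/2 + d6 = 10013/120
  d10 = d8*2 - 5 + d9/4 = 155533/480
  d11 = d8 - d2/2 - d10/5 = 210067/2400
Walk from origin (0, 0):
  seg 1: left by d3 = 19/3 → (-19/3, 0)
  seg 2: up by d10 = 155533/480 → (-19/3, 155533/480)
  seg 3: right by d5 = 95/3 → (76/3, 155533/480)
  seg 4: up by d7 = 19 → (76/3, 164653/480)
  seg 5: right by d3 = 19/3 → (95/3, 164653/480)
  seg 6: left by d7 = 19 → (38/3, 164653/480)
  seg 7: up by d7 = 19 → (38/3, 173773/480)
  seg 8: up by d10 = 155533/480 → (38/3, 164653/240)
  seg 9: up by d8 = 1849/12 → (38/3, 67211/80)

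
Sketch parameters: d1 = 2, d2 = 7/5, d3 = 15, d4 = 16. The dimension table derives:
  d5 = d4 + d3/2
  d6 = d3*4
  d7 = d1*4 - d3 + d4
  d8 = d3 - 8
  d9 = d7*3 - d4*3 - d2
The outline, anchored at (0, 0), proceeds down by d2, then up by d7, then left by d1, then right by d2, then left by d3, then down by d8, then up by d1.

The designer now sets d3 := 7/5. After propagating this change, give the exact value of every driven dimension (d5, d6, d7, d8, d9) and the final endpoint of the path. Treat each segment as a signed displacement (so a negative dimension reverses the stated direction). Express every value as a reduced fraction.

Apply edit: d3 := 7/5
  d5 = d4 + d3/2 = 167/10
  d6 = d3*4 = 28/5
  d7 = d1*4 - d3 + d4 = 113/5
  d8 = d3 - 8 = -33/5
  d9 = d7*3 - d4*3 - d2 = 92/5
Walk from origin (0, 0):
  seg 1: down by d2 = 7/5 → (0, -7/5)
  seg 2: up by d7 = 113/5 → (0, 106/5)
  seg 3: left by d1 = 2 → (-2, 106/5)
  seg 4: right by d2 = 7/5 → (-3/5, 106/5)
  seg 5: left by d3 = 7/5 → (-2, 106/5)
  seg 6: down by d8 = -33/5 → (-2, 139/5)
  seg 7: up by d1 = 2 → (-2, 149/5)

d5 = 167/10
d6 = 28/5
d7 = 113/5
d8 = -33/5
d9 = 92/5
endpoint = (-2, 149/5)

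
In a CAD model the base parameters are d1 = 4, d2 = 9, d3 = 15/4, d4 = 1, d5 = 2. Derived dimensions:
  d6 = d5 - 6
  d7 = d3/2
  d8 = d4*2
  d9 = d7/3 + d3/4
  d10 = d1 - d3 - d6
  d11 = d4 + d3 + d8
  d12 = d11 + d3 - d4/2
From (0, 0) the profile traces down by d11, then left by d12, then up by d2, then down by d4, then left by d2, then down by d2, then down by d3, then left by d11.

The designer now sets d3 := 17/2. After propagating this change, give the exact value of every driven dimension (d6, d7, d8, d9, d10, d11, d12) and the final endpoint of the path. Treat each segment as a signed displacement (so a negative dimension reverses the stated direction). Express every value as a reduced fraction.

d6 = -4
d7 = 17/4
d8 = 2
d9 = 85/24
d10 = -1/2
d11 = 23/2
d12 = 39/2
endpoint = (-40, -21)

Apply edit: d3 := 17/2
  d6 = d5 - 6 = -4
  d7 = d3/2 = 17/4
  d8 = d4*2 = 2
  d9 = d7/3 + d3/4 = 85/24
  d10 = d1 - d3 - d6 = -1/2
  d11 = d4 + d3 + d8 = 23/2
  d12 = d11 + d3 - d4/2 = 39/2
Walk from origin (0, 0):
  seg 1: down by d11 = 23/2 → (0, -23/2)
  seg 2: left by d12 = 39/2 → (-39/2, -23/2)
  seg 3: up by d2 = 9 → (-39/2, -5/2)
  seg 4: down by d4 = 1 → (-39/2, -7/2)
  seg 5: left by d2 = 9 → (-57/2, -7/2)
  seg 6: down by d2 = 9 → (-57/2, -25/2)
  seg 7: down by d3 = 17/2 → (-57/2, -21)
  seg 8: left by d11 = 23/2 → (-40, -21)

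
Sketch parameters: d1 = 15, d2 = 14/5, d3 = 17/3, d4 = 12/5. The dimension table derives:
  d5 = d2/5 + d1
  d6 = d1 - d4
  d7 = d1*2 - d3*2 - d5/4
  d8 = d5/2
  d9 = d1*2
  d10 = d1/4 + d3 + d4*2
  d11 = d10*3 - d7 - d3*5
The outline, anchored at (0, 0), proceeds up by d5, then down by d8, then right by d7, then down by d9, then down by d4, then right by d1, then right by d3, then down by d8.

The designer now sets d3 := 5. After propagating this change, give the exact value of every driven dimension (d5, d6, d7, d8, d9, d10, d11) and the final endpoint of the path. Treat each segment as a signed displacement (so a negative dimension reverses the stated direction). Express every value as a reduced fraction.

d5 = 389/25
d6 = 63/5
d7 = 1611/100
d8 = 389/50
d9 = 30
d10 = 271/20
d11 = -23/50
endpoint = (3611/100, -162/5)

Apply edit: d3 := 5
  d5 = d2/5 + d1 = 389/25
  d6 = d1 - d4 = 63/5
  d7 = d1*2 - d3*2 - d5/4 = 1611/100
  d8 = d5/2 = 389/50
  d9 = d1*2 = 30
  d10 = d1/4 + d3 + d4*2 = 271/20
  d11 = d10*3 - d7 - d3*5 = -23/50
Walk from origin (0, 0):
  seg 1: up by d5 = 389/25 → (0, 389/25)
  seg 2: down by d8 = 389/50 → (0, 389/50)
  seg 3: right by d7 = 1611/100 → (1611/100, 389/50)
  seg 4: down by d9 = 30 → (1611/100, -1111/50)
  seg 5: down by d4 = 12/5 → (1611/100, -1231/50)
  seg 6: right by d1 = 15 → (3111/100, -1231/50)
  seg 7: right by d3 = 5 → (3611/100, -1231/50)
  seg 8: down by d8 = 389/50 → (3611/100, -162/5)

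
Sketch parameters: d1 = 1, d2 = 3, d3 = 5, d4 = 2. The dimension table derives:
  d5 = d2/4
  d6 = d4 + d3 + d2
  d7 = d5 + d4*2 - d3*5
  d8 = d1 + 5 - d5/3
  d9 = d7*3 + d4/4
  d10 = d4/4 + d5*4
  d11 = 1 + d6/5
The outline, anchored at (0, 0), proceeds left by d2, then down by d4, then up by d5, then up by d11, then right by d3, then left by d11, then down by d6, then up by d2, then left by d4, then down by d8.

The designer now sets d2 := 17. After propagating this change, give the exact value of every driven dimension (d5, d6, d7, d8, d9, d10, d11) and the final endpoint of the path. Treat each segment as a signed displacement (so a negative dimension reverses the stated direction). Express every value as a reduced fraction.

Apply edit: d2 := 17
  d5 = d2/4 = 17/4
  d6 = d4 + d3 + d2 = 24
  d7 = d5 + d4*2 - d3*5 = -67/4
  d8 = d1 + 5 - d5/3 = 55/12
  d9 = d7*3 + d4/4 = -199/4
  d10 = d4/4 + d5*4 = 35/2
  d11 = 1 + d6/5 = 29/5
Walk from origin (0, 0):
  seg 1: left by d2 = 17 → (-17, 0)
  seg 2: down by d4 = 2 → (-17, -2)
  seg 3: up by d5 = 17/4 → (-17, 9/4)
  seg 4: up by d11 = 29/5 → (-17, 161/20)
  seg 5: right by d3 = 5 → (-12, 161/20)
  seg 6: left by d11 = 29/5 → (-89/5, 161/20)
  seg 7: down by d6 = 24 → (-89/5, -319/20)
  seg 8: up by d2 = 17 → (-89/5, 21/20)
  seg 9: left by d4 = 2 → (-99/5, 21/20)
  seg 10: down by d8 = 55/12 → (-99/5, -53/15)

d5 = 17/4
d6 = 24
d7 = -67/4
d8 = 55/12
d9 = -199/4
d10 = 35/2
d11 = 29/5
endpoint = (-99/5, -53/15)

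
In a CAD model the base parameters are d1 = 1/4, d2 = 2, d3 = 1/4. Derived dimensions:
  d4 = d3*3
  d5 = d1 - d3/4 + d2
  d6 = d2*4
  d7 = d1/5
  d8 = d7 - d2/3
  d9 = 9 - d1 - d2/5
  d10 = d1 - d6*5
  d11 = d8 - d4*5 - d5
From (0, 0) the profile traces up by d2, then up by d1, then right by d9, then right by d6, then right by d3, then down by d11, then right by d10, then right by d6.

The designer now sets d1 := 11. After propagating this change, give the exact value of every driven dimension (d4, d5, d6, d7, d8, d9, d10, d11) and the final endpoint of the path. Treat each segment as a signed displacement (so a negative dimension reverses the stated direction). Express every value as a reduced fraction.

d4 = 3/4
d5 = 207/16
d6 = 8
d7 = 11/5
d8 = 23/15
d9 = -12/5
d10 = -29
d11 = -3637/240
endpoint = (-303/20, 6757/240)

Apply edit: d1 := 11
  d4 = d3*3 = 3/4
  d5 = d1 - d3/4 + d2 = 207/16
  d6 = d2*4 = 8
  d7 = d1/5 = 11/5
  d8 = d7 - d2/3 = 23/15
  d9 = 9 - d1 - d2/5 = -12/5
  d10 = d1 - d6*5 = -29
  d11 = d8 - d4*5 - d5 = -3637/240
Walk from origin (0, 0):
  seg 1: up by d2 = 2 → (0, 2)
  seg 2: up by d1 = 11 → (0, 13)
  seg 3: right by d9 = -12/5 → (-12/5, 13)
  seg 4: right by d6 = 8 → (28/5, 13)
  seg 5: right by d3 = 1/4 → (117/20, 13)
  seg 6: down by d11 = -3637/240 → (117/20, 6757/240)
  seg 7: right by d10 = -29 → (-463/20, 6757/240)
  seg 8: right by d6 = 8 → (-303/20, 6757/240)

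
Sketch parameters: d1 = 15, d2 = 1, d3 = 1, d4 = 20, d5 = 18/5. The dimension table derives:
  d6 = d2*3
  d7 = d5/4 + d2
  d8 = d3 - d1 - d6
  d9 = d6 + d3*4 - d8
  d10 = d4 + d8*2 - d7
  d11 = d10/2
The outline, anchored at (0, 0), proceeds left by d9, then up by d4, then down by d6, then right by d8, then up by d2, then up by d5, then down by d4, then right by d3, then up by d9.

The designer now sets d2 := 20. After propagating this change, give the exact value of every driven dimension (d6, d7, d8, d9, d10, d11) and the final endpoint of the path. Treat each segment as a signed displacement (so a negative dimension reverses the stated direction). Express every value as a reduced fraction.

Apply edit: d2 := 20
  d6 = d2*3 = 60
  d7 = d5/4 + d2 = 209/10
  d8 = d3 - d1 - d6 = -74
  d9 = d6 + d3*4 - d8 = 138
  d10 = d4 + d8*2 - d7 = -1489/10
  d11 = d10/2 = -1489/20
Walk from origin (0, 0):
  seg 1: left by d9 = 138 → (-138, 0)
  seg 2: up by d4 = 20 → (-138, 20)
  seg 3: down by d6 = 60 → (-138, -40)
  seg 4: right by d8 = -74 → (-212, -40)
  seg 5: up by d2 = 20 → (-212, -20)
  seg 6: up by d5 = 18/5 → (-212, -82/5)
  seg 7: down by d4 = 20 → (-212, -182/5)
  seg 8: right by d3 = 1 → (-211, -182/5)
  seg 9: up by d9 = 138 → (-211, 508/5)

d6 = 60
d7 = 209/10
d8 = -74
d9 = 138
d10 = -1489/10
d11 = -1489/20
endpoint = (-211, 508/5)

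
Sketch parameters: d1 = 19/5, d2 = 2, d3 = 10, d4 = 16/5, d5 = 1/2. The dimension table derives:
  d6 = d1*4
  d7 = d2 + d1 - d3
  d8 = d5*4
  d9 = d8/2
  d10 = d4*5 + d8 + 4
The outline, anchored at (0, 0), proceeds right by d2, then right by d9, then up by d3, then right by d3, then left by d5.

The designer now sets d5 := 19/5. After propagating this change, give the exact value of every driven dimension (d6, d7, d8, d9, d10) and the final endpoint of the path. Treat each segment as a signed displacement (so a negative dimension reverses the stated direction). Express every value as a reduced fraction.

Apply edit: d5 := 19/5
  d6 = d1*4 = 76/5
  d7 = d2 + d1 - d3 = -21/5
  d8 = d5*4 = 76/5
  d9 = d8/2 = 38/5
  d10 = d4*5 + d8 + 4 = 176/5
Walk from origin (0, 0):
  seg 1: right by d2 = 2 → (2, 0)
  seg 2: right by d9 = 38/5 → (48/5, 0)
  seg 3: up by d3 = 10 → (48/5, 10)
  seg 4: right by d3 = 10 → (98/5, 10)
  seg 5: left by d5 = 19/5 → (79/5, 10)

d6 = 76/5
d7 = -21/5
d8 = 76/5
d9 = 38/5
d10 = 176/5
endpoint = (79/5, 10)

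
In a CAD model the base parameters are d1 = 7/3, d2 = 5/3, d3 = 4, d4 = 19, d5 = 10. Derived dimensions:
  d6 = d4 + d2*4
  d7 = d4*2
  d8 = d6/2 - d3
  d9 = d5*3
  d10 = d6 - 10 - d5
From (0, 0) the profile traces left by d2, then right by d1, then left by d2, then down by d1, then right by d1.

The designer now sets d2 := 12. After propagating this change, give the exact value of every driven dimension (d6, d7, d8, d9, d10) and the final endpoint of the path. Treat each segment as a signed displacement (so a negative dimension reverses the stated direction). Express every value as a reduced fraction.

Apply edit: d2 := 12
  d6 = d4 + d2*4 = 67
  d7 = d4*2 = 38
  d8 = d6/2 - d3 = 59/2
  d9 = d5*3 = 30
  d10 = d6 - 10 - d5 = 47
Walk from origin (0, 0):
  seg 1: left by d2 = 12 → (-12, 0)
  seg 2: right by d1 = 7/3 → (-29/3, 0)
  seg 3: left by d2 = 12 → (-65/3, 0)
  seg 4: down by d1 = 7/3 → (-65/3, -7/3)
  seg 5: right by d1 = 7/3 → (-58/3, -7/3)

d6 = 67
d7 = 38
d8 = 59/2
d9 = 30
d10 = 47
endpoint = (-58/3, -7/3)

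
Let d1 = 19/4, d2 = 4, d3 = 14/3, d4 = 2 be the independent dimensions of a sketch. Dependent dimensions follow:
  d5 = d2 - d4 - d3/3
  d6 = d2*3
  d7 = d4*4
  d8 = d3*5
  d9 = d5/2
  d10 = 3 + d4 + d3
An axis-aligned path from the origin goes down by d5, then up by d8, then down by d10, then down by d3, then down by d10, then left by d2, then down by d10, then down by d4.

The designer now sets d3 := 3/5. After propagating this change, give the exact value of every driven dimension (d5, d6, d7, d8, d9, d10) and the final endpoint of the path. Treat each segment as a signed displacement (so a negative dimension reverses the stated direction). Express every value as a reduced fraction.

Apply edit: d3 := 3/5
  d5 = d2 - d4 - d3/3 = 9/5
  d6 = d2*3 = 12
  d7 = d4*4 = 8
  d8 = d3*5 = 3
  d9 = d5/2 = 9/10
  d10 = 3 + d4 + d3 = 28/5
Walk from origin (0, 0):
  seg 1: down by d5 = 9/5 → (0, -9/5)
  seg 2: up by d8 = 3 → (0, 6/5)
  seg 3: down by d10 = 28/5 → (0, -22/5)
  seg 4: down by d3 = 3/5 → (0, -5)
  seg 5: down by d10 = 28/5 → (0, -53/5)
  seg 6: left by d2 = 4 → (-4, -53/5)
  seg 7: down by d10 = 28/5 → (-4, -81/5)
  seg 8: down by d4 = 2 → (-4, -91/5)

d5 = 9/5
d6 = 12
d7 = 8
d8 = 3
d9 = 9/10
d10 = 28/5
endpoint = (-4, -91/5)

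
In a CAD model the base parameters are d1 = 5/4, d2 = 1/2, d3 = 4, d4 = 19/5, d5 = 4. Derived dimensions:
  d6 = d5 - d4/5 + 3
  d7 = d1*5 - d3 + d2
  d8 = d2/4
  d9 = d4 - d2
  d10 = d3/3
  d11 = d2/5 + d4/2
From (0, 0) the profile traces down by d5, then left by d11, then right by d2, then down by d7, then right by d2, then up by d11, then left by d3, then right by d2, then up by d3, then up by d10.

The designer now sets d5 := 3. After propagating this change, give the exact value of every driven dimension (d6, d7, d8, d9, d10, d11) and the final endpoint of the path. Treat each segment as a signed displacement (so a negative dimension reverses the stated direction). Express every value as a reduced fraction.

d6 = 131/25
d7 = 11/4
d8 = 1/8
d9 = 33/10
d10 = 4/3
d11 = 2
endpoint = (-9/2, 19/12)

Apply edit: d5 := 3
  d6 = d5 - d4/5 + 3 = 131/25
  d7 = d1*5 - d3 + d2 = 11/4
  d8 = d2/4 = 1/8
  d9 = d4 - d2 = 33/10
  d10 = d3/3 = 4/3
  d11 = d2/5 + d4/2 = 2
Walk from origin (0, 0):
  seg 1: down by d5 = 3 → (0, -3)
  seg 2: left by d11 = 2 → (-2, -3)
  seg 3: right by d2 = 1/2 → (-3/2, -3)
  seg 4: down by d7 = 11/4 → (-3/2, -23/4)
  seg 5: right by d2 = 1/2 → (-1, -23/4)
  seg 6: up by d11 = 2 → (-1, -15/4)
  seg 7: left by d3 = 4 → (-5, -15/4)
  seg 8: right by d2 = 1/2 → (-9/2, -15/4)
  seg 9: up by d3 = 4 → (-9/2, 1/4)
  seg 10: up by d10 = 4/3 → (-9/2, 19/12)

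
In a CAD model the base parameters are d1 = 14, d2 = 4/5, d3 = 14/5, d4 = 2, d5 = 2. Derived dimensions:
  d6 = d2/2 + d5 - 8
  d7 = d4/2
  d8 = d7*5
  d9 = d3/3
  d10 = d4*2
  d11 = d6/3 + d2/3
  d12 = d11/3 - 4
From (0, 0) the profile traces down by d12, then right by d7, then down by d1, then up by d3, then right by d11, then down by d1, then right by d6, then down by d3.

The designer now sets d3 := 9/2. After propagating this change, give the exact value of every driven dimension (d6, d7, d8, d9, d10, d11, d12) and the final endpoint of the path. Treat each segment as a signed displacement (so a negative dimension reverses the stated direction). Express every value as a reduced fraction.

Apply edit: d3 := 9/2
  d6 = d2/2 + d5 - 8 = -28/5
  d7 = d4/2 = 1
  d8 = d7*5 = 5
  d9 = d3/3 = 3/2
  d10 = d4*2 = 4
  d11 = d6/3 + d2/3 = -8/5
  d12 = d11/3 - 4 = -68/15
Walk from origin (0, 0):
  seg 1: down by d12 = -68/15 → (0, 68/15)
  seg 2: right by d7 = 1 → (1, 68/15)
  seg 3: down by d1 = 14 → (1, -142/15)
  seg 4: up by d3 = 9/2 → (1, -149/30)
  seg 5: right by d11 = -8/5 → (-3/5, -149/30)
  seg 6: down by d1 = 14 → (-3/5, -569/30)
  seg 7: right by d6 = -28/5 → (-31/5, -569/30)
  seg 8: down by d3 = 9/2 → (-31/5, -352/15)

d6 = -28/5
d7 = 1
d8 = 5
d9 = 3/2
d10 = 4
d11 = -8/5
d12 = -68/15
endpoint = (-31/5, -352/15)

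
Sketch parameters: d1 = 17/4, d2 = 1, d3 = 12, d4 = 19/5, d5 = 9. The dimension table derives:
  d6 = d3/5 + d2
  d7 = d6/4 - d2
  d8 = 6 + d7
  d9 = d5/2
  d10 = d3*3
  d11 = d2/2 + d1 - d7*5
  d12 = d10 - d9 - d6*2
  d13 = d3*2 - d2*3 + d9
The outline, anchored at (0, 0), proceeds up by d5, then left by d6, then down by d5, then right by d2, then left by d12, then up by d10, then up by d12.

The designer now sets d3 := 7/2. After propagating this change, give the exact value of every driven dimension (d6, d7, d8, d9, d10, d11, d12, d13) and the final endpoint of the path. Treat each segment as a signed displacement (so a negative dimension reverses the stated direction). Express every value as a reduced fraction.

d6 = 17/10
d7 = -23/40
d8 = 217/40
d9 = 9/2
d10 = 21/2
d11 = 61/8
d12 = 13/5
d13 = 17/2
endpoint = (-33/10, 131/10)

Apply edit: d3 := 7/2
  d6 = d3/5 + d2 = 17/10
  d7 = d6/4 - d2 = -23/40
  d8 = 6 + d7 = 217/40
  d9 = d5/2 = 9/2
  d10 = d3*3 = 21/2
  d11 = d2/2 + d1 - d7*5 = 61/8
  d12 = d10 - d9 - d6*2 = 13/5
  d13 = d3*2 - d2*3 + d9 = 17/2
Walk from origin (0, 0):
  seg 1: up by d5 = 9 → (0, 9)
  seg 2: left by d6 = 17/10 → (-17/10, 9)
  seg 3: down by d5 = 9 → (-17/10, 0)
  seg 4: right by d2 = 1 → (-7/10, 0)
  seg 5: left by d12 = 13/5 → (-33/10, 0)
  seg 6: up by d10 = 21/2 → (-33/10, 21/2)
  seg 7: up by d12 = 13/5 → (-33/10, 131/10)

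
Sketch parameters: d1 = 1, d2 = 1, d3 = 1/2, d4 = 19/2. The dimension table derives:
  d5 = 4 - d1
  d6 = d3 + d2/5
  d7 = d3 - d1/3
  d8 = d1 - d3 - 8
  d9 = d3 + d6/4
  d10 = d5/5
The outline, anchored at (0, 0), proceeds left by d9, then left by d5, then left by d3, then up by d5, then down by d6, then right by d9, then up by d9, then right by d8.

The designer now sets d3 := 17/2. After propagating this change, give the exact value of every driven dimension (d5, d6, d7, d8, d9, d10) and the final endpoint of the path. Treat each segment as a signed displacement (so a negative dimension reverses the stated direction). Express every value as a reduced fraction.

d5 = 3
d6 = 87/10
d7 = 49/6
d8 = -31/2
d9 = 427/40
d10 = 3/5
endpoint = (-27, 199/40)

Apply edit: d3 := 17/2
  d5 = 4 - d1 = 3
  d6 = d3 + d2/5 = 87/10
  d7 = d3 - d1/3 = 49/6
  d8 = d1 - d3 - 8 = -31/2
  d9 = d3 + d6/4 = 427/40
  d10 = d5/5 = 3/5
Walk from origin (0, 0):
  seg 1: left by d9 = 427/40 → (-427/40, 0)
  seg 2: left by d5 = 3 → (-547/40, 0)
  seg 3: left by d3 = 17/2 → (-887/40, 0)
  seg 4: up by d5 = 3 → (-887/40, 3)
  seg 5: down by d6 = 87/10 → (-887/40, -57/10)
  seg 6: right by d9 = 427/40 → (-23/2, -57/10)
  seg 7: up by d9 = 427/40 → (-23/2, 199/40)
  seg 8: right by d8 = -31/2 → (-27, 199/40)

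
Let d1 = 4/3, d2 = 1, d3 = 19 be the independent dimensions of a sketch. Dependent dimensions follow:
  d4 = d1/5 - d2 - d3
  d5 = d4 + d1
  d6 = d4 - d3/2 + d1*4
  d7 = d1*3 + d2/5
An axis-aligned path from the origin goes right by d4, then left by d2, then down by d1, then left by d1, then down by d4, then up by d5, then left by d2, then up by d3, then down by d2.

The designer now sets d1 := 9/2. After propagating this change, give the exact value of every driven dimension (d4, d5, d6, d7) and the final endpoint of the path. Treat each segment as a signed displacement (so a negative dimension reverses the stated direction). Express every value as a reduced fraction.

d4 = -191/10
d5 = -73/5
d6 = -53/5
d7 = 137/10
endpoint = (-128/5, 18)

Apply edit: d1 := 9/2
  d4 = d1/5 - d2 - d3 = -191/10
  d5 = d4 + d1 = -73/5
  d6 = d4 - d3/2 + d1*4 = -53/5
  d7 = d1*3 + d2/5 = 137/10
Walk from origin (0, 0):
  seg 1: right by d4 = -191/10 → (-191/10, 0)
  seg 2: left by d2 = 1 → (-201/10, 0)
  seg 3: down by d1 = 9/2 → (-201/10, -9/2)
  seg 4: left by d1 = 9/2 → (-123/5, -9/2)
  seg 5: down by d4 = -191/10 → (-123/5, 73/5)
  seg 6: up by d5 = -73/5 → (-123/5, 0)
  seg 7: left by d2 = 1 → (-128/5, 0)
  seg 8: up by d3 = 19 → (-128/5, 19)
  seg 9: down by d2 = 1 → (-128/5, 18)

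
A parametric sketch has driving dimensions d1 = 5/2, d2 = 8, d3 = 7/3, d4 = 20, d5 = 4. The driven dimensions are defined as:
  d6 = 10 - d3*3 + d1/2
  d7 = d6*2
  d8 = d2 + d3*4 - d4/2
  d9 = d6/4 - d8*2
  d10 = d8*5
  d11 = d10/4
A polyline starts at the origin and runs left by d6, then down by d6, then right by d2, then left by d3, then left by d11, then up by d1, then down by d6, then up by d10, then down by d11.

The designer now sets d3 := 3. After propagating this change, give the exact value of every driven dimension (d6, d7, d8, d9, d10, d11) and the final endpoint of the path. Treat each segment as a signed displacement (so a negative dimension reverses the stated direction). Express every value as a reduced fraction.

d6 = 9/4
d7 = 9/2
d8 = 10
d9 = -311/16
d10 = 50
d11 = 25/2
endpoint = (-39/4, 71/2)

Apply edit: d3 := 3
  d6 = 10 - d3*3 + d1/2 = 9/4
  d7 = d6*2 = 9/2
  d8 = d2 + d3*4 - d4/2 = 10
  d9 = d6/4 - d8*2 = -311/16
  d10 = d8*5 = 50
  d11 = d10/4 = 25/2
Walk from origin (0, 0):
  seg 1: left by d6 = 9/4 → (-9/4, 0)
  seg 2: down by d6 = 9/4 → (-9/4, -9/4)
  seg 3: right by d2 = 8 → (23/4, -9/4)
  seg 4: left by d3 = 3 → (11/4, -9/4)
  seg 5: left by d11 = 25/2 → (-39/4, -9/4)
  seg 6: up by d1 = 5/2 → (-39/4, 1/4)
  seg 7: down by d6 = 9/4 → (-39/4, -2)
  seg 8: up by d10 = 50 → (-39/4, 48)
  seg 9: down by d11 = 25/2 → (-39/4, 71/2)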